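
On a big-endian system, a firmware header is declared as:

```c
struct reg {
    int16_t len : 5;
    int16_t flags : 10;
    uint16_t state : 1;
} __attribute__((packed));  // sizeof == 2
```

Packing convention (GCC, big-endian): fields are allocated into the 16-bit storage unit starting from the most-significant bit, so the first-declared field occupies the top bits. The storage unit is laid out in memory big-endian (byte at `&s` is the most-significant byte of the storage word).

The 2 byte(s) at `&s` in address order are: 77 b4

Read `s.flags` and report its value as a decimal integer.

-38

[0]=0x77 [1]=0xb4 (big-endian) → word 0x77b4
len:5 @ bit 11 → (0x77b4>>11)&0x1f = 0xe
flags:10 @ bit 1 → (0x77b4>>1)&0x3ff = 0x3da  ←
state:1 @ bit 0 → (0x77b4>>0)&0x1 = 0x0
flags signed 10b, MSB=1: 986 - 1024 = -38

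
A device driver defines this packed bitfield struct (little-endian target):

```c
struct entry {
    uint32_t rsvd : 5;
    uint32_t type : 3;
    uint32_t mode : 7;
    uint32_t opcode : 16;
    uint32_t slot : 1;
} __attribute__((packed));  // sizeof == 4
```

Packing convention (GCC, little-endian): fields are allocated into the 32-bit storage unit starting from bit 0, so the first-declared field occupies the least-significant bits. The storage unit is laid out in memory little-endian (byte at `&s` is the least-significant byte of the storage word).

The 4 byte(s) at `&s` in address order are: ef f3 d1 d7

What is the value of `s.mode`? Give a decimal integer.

115

[0]=0xef [1]=0xf3 [2]=0xd1 [3]=0xd7 (little-endian) → word 0xd7d1f3ef
rsvd [0+:5] = (word>>0) & 0x1f = 15
type [5+:3] = (word>>5) & 0x7 = 7
mode [8+:7] = (word>>8) & 0x7f = 115  ←
opcode [15+:16] = (word>>15) & 0xffff = 44963
slot [31+:1] = (word>>31) & 0x1 = 1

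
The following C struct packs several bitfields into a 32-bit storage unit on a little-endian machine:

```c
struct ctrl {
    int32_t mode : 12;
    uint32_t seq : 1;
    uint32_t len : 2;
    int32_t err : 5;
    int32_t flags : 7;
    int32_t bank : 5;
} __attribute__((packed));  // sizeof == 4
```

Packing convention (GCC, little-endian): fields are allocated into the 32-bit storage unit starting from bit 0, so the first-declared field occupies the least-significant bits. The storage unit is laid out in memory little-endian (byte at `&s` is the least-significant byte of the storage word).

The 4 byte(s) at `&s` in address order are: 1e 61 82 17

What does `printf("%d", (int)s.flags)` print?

-8

[0]=0x1e [1]=0x61 [2]=0x82 [3]=0x17 (little-endian) → word 0x1782611e
mode:12 @ bit 0 → (0x1782611e>>0)&0xfff = 0x11e
seq:1 @ bit 12 → (0x1782611e>>12)&0x1 = 0x0
len:2 @ bit 13 → (0x1782611e>>13)&0x3 = 0x3
err:5 @ bit 15 → (0x1782611e>>15)&0x1f = 0x4
flags:7 @ bit 20 → (0x1782611e>>20)&0x7f = 0x78  ←
bank:5 @ bit 27 → (0x1782611e>>27)&0x1f = 0x2
flags signed 7b, MSB=1: 120 - 128 = -8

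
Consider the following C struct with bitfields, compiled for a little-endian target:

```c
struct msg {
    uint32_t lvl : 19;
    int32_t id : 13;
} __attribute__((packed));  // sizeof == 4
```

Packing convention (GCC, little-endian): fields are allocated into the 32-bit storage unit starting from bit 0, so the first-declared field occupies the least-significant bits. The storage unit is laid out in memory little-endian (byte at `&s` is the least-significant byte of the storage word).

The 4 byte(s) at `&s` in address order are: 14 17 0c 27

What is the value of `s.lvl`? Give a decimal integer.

268052

[0]=0x14 [1]=0x17 [2]=0x0c [3]=0x27 (little-endian) → word 0x270c1714
lvl [0+:19] = (word>>0) & 0x7ffff = 268052  ←
id [19+:13] = (word>>19) & 0x1fff = 1249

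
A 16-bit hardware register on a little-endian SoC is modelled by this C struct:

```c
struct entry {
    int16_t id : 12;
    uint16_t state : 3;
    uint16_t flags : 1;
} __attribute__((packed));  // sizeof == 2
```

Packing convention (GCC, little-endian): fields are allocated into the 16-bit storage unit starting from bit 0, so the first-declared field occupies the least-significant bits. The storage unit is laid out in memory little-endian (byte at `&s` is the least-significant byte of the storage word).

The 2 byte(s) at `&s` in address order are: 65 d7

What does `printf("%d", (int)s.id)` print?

[0]=0x65 [1]=0xd7 (little-endian) → word 0xd765
id [0+:12] = (word>>0) & 0xfff = 1893  ←
state [12+:3] = (word>>12) & 0x7 = 5
flags [15+:1] = (word>>15) & 0x1 = 1
id signed 12b, MSB=0: value = 1893

1893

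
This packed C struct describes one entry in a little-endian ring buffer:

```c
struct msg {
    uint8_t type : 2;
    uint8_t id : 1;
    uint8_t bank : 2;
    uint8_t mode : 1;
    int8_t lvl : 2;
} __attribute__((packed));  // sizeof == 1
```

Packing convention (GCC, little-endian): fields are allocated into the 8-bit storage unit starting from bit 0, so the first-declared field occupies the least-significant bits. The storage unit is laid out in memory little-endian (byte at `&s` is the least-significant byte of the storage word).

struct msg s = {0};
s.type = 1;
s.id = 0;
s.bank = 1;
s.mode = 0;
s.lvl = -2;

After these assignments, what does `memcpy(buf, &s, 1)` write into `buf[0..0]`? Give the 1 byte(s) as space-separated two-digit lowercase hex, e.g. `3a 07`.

89

type:2 = 1 → 0x1 << 0 → word 0x01
id:1 = 0 → 0x0 << 2 → word 0x01
bank:2 = 1 → 0x1 << 3 → word 0x09
mode:1 = 0 → 0x0 << 5 → word 0x09
lvl:2 = -2 → 0x2 << 6 → word 0x89
word = 0x89 → little-endian bytes:
  [0]=0x89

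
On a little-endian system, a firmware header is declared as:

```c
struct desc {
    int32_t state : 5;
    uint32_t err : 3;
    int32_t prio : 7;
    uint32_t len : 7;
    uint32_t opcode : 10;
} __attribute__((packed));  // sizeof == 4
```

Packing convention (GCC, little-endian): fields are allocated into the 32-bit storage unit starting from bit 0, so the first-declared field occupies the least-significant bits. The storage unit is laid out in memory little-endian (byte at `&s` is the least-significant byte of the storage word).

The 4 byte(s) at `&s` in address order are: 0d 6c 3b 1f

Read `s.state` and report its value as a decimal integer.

13

[0]=0x0d [1]=0x6c [2]=0x3b [3]=0x1f (little-endian) → word 0x1f3b6c0d
state:5 @ bit 0 → (0x1f3b6c0d>>0)&0x1f = 0xd  ←
err:3 @ bit 5 → (0x1f3b6c0d>>5)&0x7 = 0x0
prio:7 @ bit 8 → (0x1f3b6c0d>>8)&0x7f = 0x6c
len:7 @ bit 15 → (0x1f3b6c0d>>15)&0x7f = 0x76
opcode:10 @ bit 22 → (0x1f3b6c0d>>22)&0x3ff = 0x7c
state signed 5b, MSB=0: value = 13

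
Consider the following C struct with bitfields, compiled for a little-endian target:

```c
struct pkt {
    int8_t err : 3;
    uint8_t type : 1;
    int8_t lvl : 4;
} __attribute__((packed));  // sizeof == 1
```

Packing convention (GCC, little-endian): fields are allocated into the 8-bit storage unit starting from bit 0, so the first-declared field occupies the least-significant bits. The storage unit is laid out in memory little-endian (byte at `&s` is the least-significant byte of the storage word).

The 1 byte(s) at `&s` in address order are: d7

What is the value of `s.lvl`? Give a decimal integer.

[0]=0xd7 (little-endian) → word 0xd7
err [0+:3] = (word>>0) & 0x7 = 7
type [3+:1] = (word>>3) & 0x1 = 0
lvl [4+:4] = (word>>4) & 0xf = 13  ←
lvl signed 4b, MSB=1: 13 - 16 = -3

-3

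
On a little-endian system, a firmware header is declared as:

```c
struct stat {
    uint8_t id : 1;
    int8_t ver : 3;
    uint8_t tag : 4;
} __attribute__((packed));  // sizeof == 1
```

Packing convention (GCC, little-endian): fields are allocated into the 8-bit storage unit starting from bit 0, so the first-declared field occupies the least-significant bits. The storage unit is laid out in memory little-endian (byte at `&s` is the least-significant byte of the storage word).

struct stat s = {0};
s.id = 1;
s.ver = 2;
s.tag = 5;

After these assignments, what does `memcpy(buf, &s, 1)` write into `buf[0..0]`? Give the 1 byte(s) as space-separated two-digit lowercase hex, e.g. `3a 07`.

id (1b) val=1 bits=0x1 at bit 0: 0x01
ver (3b) val=2 bits=0x2 at bit 1: 0x05
tag (4b) val=5 bits=0x5 at bit 4: 0x55
word = 0x55 → little-endian bytes:
  [0]=0x55

55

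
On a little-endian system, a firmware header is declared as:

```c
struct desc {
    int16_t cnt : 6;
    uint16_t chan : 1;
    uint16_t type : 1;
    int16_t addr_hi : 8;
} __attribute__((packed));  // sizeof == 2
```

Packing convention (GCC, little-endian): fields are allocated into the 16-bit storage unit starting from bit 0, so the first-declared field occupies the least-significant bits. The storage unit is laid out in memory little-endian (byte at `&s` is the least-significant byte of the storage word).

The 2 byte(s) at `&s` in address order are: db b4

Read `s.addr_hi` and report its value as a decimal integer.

-76

[0]=0xdb [1]=0xb4 (little-endian) → word 0xb4db
cnt [0+:6] = (word>>0) & 0x3f = 27
chan [6+:1] = (word>>6) & 0x1 = 1
type [7+:1] = (word>>7) & 0x1 = 1
addr_hi [8+:8] = (word>>8) & 0xff = 180  ←
addr_hi signed 8b, MSB=1: 180 - 256 = -76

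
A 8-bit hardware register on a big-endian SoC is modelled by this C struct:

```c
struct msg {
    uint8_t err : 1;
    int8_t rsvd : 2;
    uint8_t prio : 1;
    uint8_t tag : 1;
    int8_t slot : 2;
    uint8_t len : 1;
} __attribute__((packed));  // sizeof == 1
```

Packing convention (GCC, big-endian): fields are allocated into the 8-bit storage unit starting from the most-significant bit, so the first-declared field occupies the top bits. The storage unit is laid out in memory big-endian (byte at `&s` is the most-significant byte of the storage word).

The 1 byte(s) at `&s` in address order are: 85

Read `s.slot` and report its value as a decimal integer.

-2

[0]=0x85 (big-endian) → word 0x85
err [7+:1] = (word>>7) & 0x1 = 1
rsvd [5+:2] = (word>>5) & 0x3 = 0
prio [4+:1] = (word>>4) & 0x1 = 0
tag [3+:1] = (word>>3) & 0x1 = 0
slot [1+:2] = (word>>1) & 0x3 = 2  ←
len [0+:1] = (word>>0) & 0x1 = 1
slot signed 2b, MSB=1: 2 - 4 = -2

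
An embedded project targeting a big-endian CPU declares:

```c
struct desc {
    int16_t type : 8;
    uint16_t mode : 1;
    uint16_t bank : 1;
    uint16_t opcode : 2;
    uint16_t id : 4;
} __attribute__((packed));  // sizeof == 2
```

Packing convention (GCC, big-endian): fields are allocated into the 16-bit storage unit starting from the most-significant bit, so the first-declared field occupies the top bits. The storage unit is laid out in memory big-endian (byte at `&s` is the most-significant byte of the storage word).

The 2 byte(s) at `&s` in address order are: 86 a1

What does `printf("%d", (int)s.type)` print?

[0]=0x86 [1]=0xa1 (big-endian) → word 0x86a1
type [8+:8] = (word>>8) & 0xff = 134  ←
mode [7+:1] = (word>>7) & 0x1 = 1
bank [6+:1] = (word>>6) & 0x1 = 0
opcode [4+:2] = (word>>4) & 0x3 = 2
id [0+:4] = (word>>0) & 0xf = 1
type signed 8b, MSB=1: 134 - 256 = -122

-122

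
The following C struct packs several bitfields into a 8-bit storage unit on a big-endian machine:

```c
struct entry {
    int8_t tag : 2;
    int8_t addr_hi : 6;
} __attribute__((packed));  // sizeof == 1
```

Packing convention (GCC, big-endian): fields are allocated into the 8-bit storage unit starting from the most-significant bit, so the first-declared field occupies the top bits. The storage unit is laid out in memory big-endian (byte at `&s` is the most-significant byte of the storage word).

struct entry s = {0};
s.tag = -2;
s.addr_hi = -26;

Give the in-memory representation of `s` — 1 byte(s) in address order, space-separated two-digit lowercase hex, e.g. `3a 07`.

a6

tag (2b) val=-2 bits=0x2 at bit 6: 0x80
addr_hi (6b) val=-26 bits=0x26 at bit 0: 0xa6
word = 0xa6 → big-endian bytes:
  [0]=0xa6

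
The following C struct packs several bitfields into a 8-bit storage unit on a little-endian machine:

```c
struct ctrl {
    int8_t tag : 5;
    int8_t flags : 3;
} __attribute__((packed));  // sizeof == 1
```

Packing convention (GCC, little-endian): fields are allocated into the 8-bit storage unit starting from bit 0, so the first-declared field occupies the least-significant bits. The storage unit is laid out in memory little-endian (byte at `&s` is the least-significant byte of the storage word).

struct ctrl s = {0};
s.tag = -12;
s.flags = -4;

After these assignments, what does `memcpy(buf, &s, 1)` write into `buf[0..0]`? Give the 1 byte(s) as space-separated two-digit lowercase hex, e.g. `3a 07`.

tag:5 = -12 → 0x14 << 0 → word 0x14
flags:3 = -4 → 0x4 << 5 → word 0x94
word = 0x94 → little-endian bytes:
  [0]=0x94

94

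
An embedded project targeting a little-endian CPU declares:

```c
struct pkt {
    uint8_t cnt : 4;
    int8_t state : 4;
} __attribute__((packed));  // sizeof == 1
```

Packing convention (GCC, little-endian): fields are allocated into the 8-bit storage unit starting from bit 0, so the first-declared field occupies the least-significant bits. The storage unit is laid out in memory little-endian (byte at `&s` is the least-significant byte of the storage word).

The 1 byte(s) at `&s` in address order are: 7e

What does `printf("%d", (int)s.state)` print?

[0]=0x7e (little-endian) → word 0x7e
cnt [0+:4] = (word>>0) & 0xf = 14
state [4+:4] = (word>>4) & 0xf = 7  ←
state signed 4b, MSB=0: value = 7

7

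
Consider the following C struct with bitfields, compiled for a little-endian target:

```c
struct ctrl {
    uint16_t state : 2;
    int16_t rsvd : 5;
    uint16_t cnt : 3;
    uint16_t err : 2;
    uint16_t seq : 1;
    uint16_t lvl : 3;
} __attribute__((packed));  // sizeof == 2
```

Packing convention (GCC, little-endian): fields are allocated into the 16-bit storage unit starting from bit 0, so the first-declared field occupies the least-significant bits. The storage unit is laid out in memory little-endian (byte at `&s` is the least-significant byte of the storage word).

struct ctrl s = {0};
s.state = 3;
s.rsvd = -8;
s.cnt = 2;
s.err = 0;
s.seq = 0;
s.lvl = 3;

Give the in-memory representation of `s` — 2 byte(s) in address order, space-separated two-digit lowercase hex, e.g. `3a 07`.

state (2b) val=3 bits=0x3 at bit 0: 0x0003
rsvd (5b) val=-8 bits=0x18 at bit 2: 0x0063
cnt (3b) val=2 bits=0x2 at bit 7: 0x0163
err (2b) val=0 bits=0x0 at bit 10: 0x0163
seq (1b) val=0 bits=0x0 at bit 12: 0x0163
lvl (3b) val=3 bits=0x3 at bit 13: 0x6163
word = 0x6163 → little-endian bytes:
  [0]=0x63  [1]=0x61

63 61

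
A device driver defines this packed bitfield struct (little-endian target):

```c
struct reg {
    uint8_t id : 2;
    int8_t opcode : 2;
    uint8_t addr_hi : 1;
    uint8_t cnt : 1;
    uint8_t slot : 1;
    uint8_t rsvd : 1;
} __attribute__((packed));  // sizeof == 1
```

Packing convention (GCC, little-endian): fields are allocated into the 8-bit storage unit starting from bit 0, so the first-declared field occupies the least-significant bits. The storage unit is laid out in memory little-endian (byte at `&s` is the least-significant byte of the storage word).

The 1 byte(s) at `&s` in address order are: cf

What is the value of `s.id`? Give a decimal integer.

3

[0]=0xcf (little-endian) → word 0xcf
id [0+:2] = (word>>0) & 0x3 = 3  ←
opcode [2+:2] = (word>>2) & 0x3 = 3
addr_hi [4+:1] = (word>>4) & 0x1 = 0
cnt [5+:1] = (word>>5) & 0x1 = 0
slot [6+:1] = (word>>6) & 0x1 = 1
rsvd [7+:1] = (word>>7) & 0x1 = 1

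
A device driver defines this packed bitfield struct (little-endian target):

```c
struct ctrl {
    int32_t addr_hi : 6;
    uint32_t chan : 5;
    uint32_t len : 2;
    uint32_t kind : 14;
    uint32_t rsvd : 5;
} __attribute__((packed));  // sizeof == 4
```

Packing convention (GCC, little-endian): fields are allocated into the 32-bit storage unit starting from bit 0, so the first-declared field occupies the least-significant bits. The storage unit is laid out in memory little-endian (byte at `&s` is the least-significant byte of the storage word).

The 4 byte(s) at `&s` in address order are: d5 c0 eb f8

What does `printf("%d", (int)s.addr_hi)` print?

21

[0]=0xd5 [1]=0xc0 [2]=0xeb [3]=0xf8 (little-endian) → word 0xf8ebc0d5
addr_hi [0+:6] = (word>>0) & 0x3f = 21  ←
chan [6+:5] = (word>>6) & 0x1f = 3
len [11+:2] = (word>>11) & 0x3 = 0
kind [13+:14] = (word>>13) & 0x3fff = 1886
rsvd [27+:5] = (word>>27) & 0x1f = 31
addr_hi signed 6b, MSB=0: value = 21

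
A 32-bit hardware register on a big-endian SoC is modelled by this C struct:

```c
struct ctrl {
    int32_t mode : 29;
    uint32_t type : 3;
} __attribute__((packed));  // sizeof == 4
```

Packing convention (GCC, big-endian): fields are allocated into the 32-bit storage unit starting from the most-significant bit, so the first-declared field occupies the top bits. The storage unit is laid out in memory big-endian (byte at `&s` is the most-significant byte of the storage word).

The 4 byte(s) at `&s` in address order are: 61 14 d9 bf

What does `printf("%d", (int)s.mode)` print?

[0]=0x61 [1]=0x14 [2]=0xd9 [3]=0xbf (big-endian) → word 0x6114d9bf
mode:29 @ bit 3 → (0x6114d9bf>>3)&0x1fffffff = 0xc229b37  ←
type:3 @ bit 0 → (0x6114d9bf>>0)&0x7 = 0x7
mode signed 29b, MSB=0: value = 203594551

203594551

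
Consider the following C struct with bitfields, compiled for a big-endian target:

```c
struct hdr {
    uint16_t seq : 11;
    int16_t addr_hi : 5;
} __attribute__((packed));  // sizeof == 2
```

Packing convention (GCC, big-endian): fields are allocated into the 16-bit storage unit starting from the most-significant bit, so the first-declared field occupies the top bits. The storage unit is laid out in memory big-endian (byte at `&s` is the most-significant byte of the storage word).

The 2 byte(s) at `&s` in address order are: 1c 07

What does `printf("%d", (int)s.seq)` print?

224

[0]=0x1c [1]=0x07 (big-endian) → word 0x1c07
seq:11 @ bit 5 → (0x1c07>>5)&0x7ff = 0xe0  ←
addr_hi:5 @ bit 0 → (0x1c07>>0)&0x1f = 0x7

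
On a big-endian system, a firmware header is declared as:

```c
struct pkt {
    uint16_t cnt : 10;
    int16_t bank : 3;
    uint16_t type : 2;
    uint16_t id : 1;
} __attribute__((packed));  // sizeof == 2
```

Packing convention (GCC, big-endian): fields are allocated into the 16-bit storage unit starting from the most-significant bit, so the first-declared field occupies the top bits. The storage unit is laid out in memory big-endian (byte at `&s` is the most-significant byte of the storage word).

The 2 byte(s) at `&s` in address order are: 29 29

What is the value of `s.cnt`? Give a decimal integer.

164

[0]=0x29 [1]=0x29 (big-endian) → word 0x2929
cnt:10 @ bit 6 → (0x2929>>6)&0x3ff = 0xa4  ←
bank:3 @ bit 3 → (0x2929>>3)&0x7 = 0x5
type:2 @ bit 1 → (0x2929>>1)&0x3 = 0x0
id:1 @ bit 0 → (0x2929>>0)&0x1 = 0x1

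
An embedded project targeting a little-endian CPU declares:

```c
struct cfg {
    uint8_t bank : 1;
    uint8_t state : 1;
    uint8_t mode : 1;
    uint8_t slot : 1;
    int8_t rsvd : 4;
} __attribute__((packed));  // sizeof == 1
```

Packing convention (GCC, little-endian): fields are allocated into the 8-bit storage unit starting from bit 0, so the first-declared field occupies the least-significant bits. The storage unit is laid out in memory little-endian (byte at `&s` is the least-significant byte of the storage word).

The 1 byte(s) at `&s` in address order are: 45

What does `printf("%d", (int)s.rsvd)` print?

4

[0]=0x45 (little-endian) → word 0x45
bank:1 @ bit 0 → (0x45>>0)&0x1 = 0x1
state:1 @ bit 1 → (0x45>>1)&0x1 = 0x0
mode:1 @ bit 2 → (0x45>>2)&0x1 = 0x1
slot:1 @ bit 3 → (0x45>>3)&0x1 = 0x0
rsvd:4 @ bit 4 → (0x45>>4)&0xf = 0x4  ←
rsvd signed 4b, MSB=0: value = 4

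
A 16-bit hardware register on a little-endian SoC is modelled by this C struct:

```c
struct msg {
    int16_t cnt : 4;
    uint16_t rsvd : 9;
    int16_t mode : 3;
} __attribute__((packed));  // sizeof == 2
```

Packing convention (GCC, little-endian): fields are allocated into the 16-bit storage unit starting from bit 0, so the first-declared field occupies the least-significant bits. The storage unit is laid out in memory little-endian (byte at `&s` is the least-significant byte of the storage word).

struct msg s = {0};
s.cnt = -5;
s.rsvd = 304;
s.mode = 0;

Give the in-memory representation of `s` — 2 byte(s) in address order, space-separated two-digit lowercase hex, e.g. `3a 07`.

cnt:4 = -5 → 0xb << 0 → word 0x000b
rsvd:9 = 304 → 0x130 << 4 → word 0x130b
mode:3 = 0 → 0x0 << 13 → word 0x130b
word = 0x130b → little-endian bytes:
  [0]=0x0b  [1]=0x13

0b 13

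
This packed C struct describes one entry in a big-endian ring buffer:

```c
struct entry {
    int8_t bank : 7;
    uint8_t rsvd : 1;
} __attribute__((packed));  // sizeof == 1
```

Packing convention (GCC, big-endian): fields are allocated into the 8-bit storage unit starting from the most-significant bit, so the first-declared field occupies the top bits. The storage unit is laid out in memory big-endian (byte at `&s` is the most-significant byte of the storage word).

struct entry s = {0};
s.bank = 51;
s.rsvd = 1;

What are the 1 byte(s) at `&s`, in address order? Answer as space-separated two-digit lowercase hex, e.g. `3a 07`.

67

[1+:7] bank=51 & 0x7f = 0x33; word=0x66
[0+:1] rsvd=1 & 0x1 = 0x1; word=0x67
word = 0x67 → big-endian bytes:
  [0]=0x67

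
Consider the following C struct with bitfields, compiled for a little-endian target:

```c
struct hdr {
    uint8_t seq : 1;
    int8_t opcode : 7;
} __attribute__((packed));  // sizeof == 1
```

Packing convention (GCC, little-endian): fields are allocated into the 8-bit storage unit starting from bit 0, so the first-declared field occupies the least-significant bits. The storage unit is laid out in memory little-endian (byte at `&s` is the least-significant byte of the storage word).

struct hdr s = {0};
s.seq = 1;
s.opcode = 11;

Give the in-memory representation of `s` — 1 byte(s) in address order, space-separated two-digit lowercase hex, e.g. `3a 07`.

[0+:1] seq=1 & 0x1 = 0x1; word=0x01
[1+:7] opcode=11 & 0x7f = 0xb; word=0x17
word = 0x17 → little-endian bytes:
  [0]=0x17

17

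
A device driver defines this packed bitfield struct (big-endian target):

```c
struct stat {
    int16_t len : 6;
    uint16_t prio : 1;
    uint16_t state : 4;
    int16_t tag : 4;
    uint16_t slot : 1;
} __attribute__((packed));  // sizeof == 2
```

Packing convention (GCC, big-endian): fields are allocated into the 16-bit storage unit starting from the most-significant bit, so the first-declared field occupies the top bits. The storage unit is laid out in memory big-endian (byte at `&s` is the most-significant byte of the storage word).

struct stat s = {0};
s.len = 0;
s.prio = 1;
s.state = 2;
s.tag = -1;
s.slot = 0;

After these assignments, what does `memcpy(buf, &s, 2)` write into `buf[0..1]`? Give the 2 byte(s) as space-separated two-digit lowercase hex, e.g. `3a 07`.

len:6 = 0 → 0x0 << 10 → word 0x0000
prio:1 = 1 → 0x1 << 9 → word 0x0200
state:4 = 2 → 0x2 << 5 → word 0x0240
tag:4 = -1 → 0xf << 1 → word 0x025e
slot:1 = 0 → 0x0 << 0 → word 0x025e
word = 0x025e → big-endian bytes:
  [0]=0x02  [1]=0x5e

02 5e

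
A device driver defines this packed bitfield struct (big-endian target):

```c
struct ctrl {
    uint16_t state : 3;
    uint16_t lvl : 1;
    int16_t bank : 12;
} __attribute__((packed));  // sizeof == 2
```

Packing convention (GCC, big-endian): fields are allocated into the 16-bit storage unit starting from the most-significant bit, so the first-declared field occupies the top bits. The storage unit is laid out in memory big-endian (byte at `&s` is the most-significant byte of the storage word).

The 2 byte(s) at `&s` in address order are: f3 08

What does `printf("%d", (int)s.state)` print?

7

[0]=0xf3 [1]=0x08 (big-endian) → word 0xf308
state [13+:3] = (word>>13) & 0x7 = 7  ←
lvl [12+:1] = (word>>12) & 0x1 = 1
bank [0+:12] = (word>>0) & 0xfff = 776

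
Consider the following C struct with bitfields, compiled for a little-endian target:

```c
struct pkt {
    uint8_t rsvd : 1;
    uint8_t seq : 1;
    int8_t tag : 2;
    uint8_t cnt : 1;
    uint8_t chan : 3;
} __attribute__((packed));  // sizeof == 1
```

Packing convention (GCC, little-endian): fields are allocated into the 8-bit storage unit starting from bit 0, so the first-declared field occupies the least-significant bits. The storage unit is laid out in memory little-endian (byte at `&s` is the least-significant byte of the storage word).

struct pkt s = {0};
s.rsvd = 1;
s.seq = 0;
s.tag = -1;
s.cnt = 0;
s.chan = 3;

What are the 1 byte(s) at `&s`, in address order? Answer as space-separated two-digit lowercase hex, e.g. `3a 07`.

6d

rsvd:1 = 1 → 0x1 << 0 → word 0x01
seq:1 = 0 → 0x0 << 1 → word 0x01
tag:2 = -1 → 0x3 << 2 → word 0x0d
cnt:1 = 0 → 0x0 << 4 → word 0x0d
chan:3 = 3 → 0x3 << 5 → word 0x6d
word = 0x6d → little-endian bytes:
  [0]=0x6d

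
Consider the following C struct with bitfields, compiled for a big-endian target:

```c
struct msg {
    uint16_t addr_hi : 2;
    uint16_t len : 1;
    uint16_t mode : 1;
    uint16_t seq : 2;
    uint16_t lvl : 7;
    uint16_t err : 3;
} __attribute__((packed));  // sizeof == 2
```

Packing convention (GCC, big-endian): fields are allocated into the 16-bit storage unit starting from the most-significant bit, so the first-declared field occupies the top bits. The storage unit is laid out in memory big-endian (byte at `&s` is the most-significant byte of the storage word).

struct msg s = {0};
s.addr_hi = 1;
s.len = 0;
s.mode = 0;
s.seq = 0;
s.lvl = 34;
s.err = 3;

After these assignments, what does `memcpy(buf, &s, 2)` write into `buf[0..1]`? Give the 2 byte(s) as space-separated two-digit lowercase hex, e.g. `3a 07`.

[14+:2] addr_hi=1 & 0x3 = 0x1; word=0x4000
[13+:1] len=0 & 0x1 = 0x0; word=0x4000
[12+:1] mode=0 & 0x1 = 0x0; word=0x4000
[10+:2] seq=0 & 0x3 = 0x0; word=0x4000
[3+:7] lvl=34 & 0x7f = 0x22; word=0x4110
[0+:3] err=3 & 0x7 = 0x3; word=0x4113
word = 0x4113 → big-endian bytes:
  [0]=0x41  [1]=0x13

41 13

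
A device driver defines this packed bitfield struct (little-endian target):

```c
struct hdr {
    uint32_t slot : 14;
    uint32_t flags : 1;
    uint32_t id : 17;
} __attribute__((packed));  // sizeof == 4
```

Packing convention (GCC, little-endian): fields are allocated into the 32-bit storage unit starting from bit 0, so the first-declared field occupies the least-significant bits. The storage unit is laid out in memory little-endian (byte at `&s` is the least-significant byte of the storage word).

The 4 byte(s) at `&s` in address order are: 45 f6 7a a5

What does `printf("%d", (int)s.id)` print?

84725

[0]=0x45 [1]=0xf6 [2]=0x7a [3]=0xa5 (little-endian) → word 0xa57af645
slot [0+:14] = (word>>0) & 0x3fff = 13893
flags [14+:1] = (word>>14) & 0x1 = 1
id [15+:17] = (word>>15) & 0x1ffff = 84725  ←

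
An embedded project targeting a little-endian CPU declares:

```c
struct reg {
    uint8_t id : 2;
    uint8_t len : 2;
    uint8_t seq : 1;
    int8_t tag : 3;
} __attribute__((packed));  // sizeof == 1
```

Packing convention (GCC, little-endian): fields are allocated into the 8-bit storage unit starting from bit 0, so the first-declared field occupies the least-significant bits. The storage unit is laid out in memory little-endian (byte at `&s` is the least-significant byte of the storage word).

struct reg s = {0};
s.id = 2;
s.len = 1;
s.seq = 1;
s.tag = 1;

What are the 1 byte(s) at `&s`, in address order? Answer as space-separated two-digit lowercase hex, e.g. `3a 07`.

36

id:2 = 2 → 0x2 << 0 → word 0x02
len:2 = 1 → 0x1 << 2 → word 0x06
seq:1 = 1 → 0x1 << 4 → word 0x16
tag:3 = 1 → 0x1 << 5 → word 0x36
word = 0x36 → little-endian bytes:
  [0]=0x36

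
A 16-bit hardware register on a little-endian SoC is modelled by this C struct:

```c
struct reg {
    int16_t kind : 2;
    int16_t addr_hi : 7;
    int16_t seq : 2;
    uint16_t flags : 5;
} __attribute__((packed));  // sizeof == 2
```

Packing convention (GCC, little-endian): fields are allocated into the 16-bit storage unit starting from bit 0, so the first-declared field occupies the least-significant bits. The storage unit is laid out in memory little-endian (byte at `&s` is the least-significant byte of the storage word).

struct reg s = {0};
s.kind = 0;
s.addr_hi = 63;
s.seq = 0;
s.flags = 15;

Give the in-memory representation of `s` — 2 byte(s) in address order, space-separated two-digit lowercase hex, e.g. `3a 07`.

fc 78

kind (2b) val=0 bits=0x0 at bit 0: 0x0000
addr_hi (7b) val=63 bits=0x3f at bit 2: 0x00fc
seq (2b) val=0 bits=0x0 at bit 9: 0x00fc
flags (5b) val=15 bits=0xf at bit 11: 0x78fc
word = 0x78fc → little-endian bytes:
  [0]=0xfc  [1]=0x78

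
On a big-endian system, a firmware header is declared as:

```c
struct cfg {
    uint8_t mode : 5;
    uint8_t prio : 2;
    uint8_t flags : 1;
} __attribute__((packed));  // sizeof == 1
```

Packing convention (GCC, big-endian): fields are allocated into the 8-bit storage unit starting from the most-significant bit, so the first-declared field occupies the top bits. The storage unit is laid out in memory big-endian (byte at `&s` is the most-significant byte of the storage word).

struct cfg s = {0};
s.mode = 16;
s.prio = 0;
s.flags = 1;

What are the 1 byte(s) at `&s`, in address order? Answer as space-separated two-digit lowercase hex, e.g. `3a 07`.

81

mode (5b) val=16 bits=0x10 at bit 3: 0x80
prio (2b) val=0 bits=0x0 at bit 1: 0x80
flags (1b) val=1 bits=0x1 at bit 0: 0x81
word = 0x81 → big-endian bytes:
  [0]=0x81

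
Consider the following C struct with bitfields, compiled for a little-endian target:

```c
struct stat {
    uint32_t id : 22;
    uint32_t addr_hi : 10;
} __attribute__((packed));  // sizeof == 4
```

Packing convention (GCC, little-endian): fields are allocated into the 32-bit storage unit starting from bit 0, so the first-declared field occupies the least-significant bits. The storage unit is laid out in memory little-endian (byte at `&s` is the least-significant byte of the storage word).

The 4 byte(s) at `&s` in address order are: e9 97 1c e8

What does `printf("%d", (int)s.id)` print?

[0]=0xe9 [1]=0x97 [2]=0x1c [3]=0xe8 (little-endian) → word 0xe81c97e9
id [0+:22] = (word>>0) & 0x3fffff = 1873897  ←
addr_hi [22+:10] = (word>>22) & 0x3ff = 928

1873897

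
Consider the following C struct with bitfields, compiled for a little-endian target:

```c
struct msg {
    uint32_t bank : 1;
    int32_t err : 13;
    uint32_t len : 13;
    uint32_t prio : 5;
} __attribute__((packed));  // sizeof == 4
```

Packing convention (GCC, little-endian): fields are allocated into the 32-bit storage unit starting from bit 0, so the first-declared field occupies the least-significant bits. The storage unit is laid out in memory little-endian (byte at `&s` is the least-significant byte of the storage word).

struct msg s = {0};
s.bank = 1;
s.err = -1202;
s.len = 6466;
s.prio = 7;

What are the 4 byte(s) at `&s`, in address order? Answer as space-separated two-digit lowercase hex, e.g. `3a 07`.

9d b6 50 3e

bank:1 = 1 → 0x1 << 0 → word 0x00000001
err:13 = -1202 → 0x1b4e << 1 → word 0x0000369d
len:13 = 6466 → 0x1942 << 14 → word 0x0650b69d
prio:5 = 7 → 0x7 << 27 → word 0x3e50b69d
word = 0x3e50b69d → little-endian bytes:
  [0]=0x9d  [1]=0xb6  [2]=0x50  [3]=0x3e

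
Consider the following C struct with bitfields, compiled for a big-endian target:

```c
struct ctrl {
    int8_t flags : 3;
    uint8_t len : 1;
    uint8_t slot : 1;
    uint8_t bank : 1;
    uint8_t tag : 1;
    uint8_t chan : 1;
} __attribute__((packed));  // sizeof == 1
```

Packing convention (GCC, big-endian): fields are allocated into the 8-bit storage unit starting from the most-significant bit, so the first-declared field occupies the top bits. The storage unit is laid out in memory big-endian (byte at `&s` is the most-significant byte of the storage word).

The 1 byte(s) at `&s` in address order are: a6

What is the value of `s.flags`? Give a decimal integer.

-3

[0]=0xa6 (big-endian) → word 0xa6
flags:3 @ bit 5 → (0xa6>>5)&0x7 = 0x5  ←
len:1 @ bit 4 → (0xa6>>4)&0x1 = 0x0
slot:1 @ bit 3 → (0xa6>>3)&0x1 = 0x0
bank:1 @ bit 2 → (0xa6>>2)&0x1 = 0x1
tag:1 @ bit 1 → (0xa6>>1)&0x1 = 0x1
chan:1 @ bit 0 → (0xa6>>0)&0x1 = 0x0
flags signed 3b, MSB=1: 5 - 8 = -3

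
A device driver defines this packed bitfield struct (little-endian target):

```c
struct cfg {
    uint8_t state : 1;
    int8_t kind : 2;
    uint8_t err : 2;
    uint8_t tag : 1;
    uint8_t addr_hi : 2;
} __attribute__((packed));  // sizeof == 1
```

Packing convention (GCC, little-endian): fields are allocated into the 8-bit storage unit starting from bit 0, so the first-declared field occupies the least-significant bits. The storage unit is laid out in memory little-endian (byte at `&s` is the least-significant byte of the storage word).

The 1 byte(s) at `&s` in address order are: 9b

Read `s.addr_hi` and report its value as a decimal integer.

2

[0]=0x9b (little-endian) → word 0x9b
state:1 @ bit 0 → (0x9b>>0)&0x1 = 0x1
kind:2 @ bit 1 → (0x9b>>1)&0x3 = 0x1
err:2 @ bit 3 → (0x9b>>3)&0x3 = 0x3
tag:1 @ bit 5 → (0x9b>>5)&0x1 = 0x0
addr_hi:2 @ bit 6 → (0x9b>>6)&0x3 = 0x2  ←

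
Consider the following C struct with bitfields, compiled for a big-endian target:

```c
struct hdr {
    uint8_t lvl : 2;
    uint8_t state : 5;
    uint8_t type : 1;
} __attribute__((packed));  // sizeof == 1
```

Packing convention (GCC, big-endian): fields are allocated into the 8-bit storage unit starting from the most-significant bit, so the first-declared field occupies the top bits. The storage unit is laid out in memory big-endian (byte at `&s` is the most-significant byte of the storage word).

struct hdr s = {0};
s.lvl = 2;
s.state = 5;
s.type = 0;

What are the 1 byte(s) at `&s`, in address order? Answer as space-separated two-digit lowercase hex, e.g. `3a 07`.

[6+:2] lvl=2 & 0x3 = 0x2; word=0x80
[1+:5] state=5 & 0x1f = 0x5; word=0x8a
[0+:1] type=0 & 0x1 = 0x0; word=0x8a
word = 0x8a → big-endian bytes:
  [0]=0x8a

8a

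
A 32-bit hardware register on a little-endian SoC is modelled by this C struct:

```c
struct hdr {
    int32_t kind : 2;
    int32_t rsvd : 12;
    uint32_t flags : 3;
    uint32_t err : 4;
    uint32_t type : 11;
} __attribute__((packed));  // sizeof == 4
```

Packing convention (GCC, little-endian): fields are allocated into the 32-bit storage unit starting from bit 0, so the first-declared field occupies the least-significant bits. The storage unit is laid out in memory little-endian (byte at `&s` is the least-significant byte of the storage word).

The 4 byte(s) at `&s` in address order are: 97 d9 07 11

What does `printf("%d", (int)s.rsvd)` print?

1637

[0]=0x97 [1]=0xd9 [2]=0x07 [3]=0x11 (little-endian) → word 0x1107d997
kind:2 @ bit 0 → (0x1107d997>>0)&0x3 = 0x3
rsvd:12 @ bit 2 → (0x1107d997>>2)&0xfff = 0x665  ←
flags:3 @ bit 14 → (0x1107d997>>14)&0x7 = 0x7
err:4 @ bit 17 → (0x1107d997>>17)&0xf = 0x3
type:11 @ bit 21 → (0x1107d997>>21)&0x7ff = 0x88
rsvd signed 12b, MSB=0: value = 1637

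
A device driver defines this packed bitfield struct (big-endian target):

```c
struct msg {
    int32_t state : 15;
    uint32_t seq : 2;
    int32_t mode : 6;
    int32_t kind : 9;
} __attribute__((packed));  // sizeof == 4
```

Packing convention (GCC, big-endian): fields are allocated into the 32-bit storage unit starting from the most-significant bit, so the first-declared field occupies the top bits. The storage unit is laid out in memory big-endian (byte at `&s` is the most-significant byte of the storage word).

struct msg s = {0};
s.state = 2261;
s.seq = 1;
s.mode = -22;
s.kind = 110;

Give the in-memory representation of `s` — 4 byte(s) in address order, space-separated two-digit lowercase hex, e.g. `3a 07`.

11 aa d4 6e

state:15 = 2261 → 0x8d5 << 17 → word 0x11aa0000
seq:2 = 1 → 0x1 << 15 → word 0x11aa8000
mode:6 = -22 → 0x2a << 9 → word 0x11aad400
kind:9 = 110 → 0x6e << 0 → word 0x11aad46e
word = 0x11aad46e → big-endian bytes:
  [0]=0x11  [1]=0xaa  [2]=0xd4  [3]=0x6e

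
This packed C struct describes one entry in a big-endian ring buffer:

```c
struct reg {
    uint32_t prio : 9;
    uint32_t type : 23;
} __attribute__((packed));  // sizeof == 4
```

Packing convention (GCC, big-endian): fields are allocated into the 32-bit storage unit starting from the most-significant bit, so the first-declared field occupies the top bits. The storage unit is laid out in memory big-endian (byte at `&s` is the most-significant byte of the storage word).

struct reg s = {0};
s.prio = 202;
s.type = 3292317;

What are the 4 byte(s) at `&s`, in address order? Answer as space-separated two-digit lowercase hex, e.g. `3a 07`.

65 32 3c 9d

prio:9 = 202 → 0xca << 23 → word 0x65000000
type:23 = 3292317 → 0x323c9d << 0 → word 0x65323c9d
word = 0x65323c9d → big-endian bytes:
  [0]=0x65  [1]=0x32  [2]=0x3c  [3]=0x9d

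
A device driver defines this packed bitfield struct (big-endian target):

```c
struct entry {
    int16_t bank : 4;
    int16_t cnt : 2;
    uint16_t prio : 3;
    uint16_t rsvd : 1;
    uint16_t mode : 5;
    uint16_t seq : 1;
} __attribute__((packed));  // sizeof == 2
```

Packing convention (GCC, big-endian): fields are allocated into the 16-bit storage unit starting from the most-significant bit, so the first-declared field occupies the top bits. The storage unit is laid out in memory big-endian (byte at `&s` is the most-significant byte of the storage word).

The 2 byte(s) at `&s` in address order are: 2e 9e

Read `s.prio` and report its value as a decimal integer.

5

[0]=0x2e [1]=0x9e (big-endian) → word 0x2e9e
bank:4 @ bit 12 → (0x2e9e>>12)&0xf = 0x2
cnt:2 @ bit 10 → (0x2e9e>>10)&0x3 = 0x3
prio:3 @ bit 7 → (0x2e9e>>7)&0x7 = 0x5  ←
rsvd:1 @ bit 6 → (0x2e9e>>6)&0x1 = 0x0
mode:5 @ bit 1 → (0x2e9e>>1)&0x1f = 0xf
seq:1 @ bit 0 → (0x2e9e>>0)&0x1 = 0x0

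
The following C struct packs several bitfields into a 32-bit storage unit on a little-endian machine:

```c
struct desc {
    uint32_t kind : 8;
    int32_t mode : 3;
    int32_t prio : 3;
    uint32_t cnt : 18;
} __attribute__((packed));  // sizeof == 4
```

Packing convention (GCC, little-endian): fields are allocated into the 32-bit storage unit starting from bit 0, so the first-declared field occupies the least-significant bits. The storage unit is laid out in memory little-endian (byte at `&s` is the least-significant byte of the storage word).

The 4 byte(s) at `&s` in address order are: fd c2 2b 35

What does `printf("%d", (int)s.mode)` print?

2

[0]=0xfd [1]=0xc2 [2]=0x2b [3]=0x35 (little-endian) → word 0x352bc2fd
kind:8 @ bit 0 → (0x352bc2fd>>0)&0xff = 0xfd
mode:3 @ bit 8 → (0x352bc2fd>>8)&0x7 = 0x2  ←
prio:3 @ bit 11 → (0x352bc2fd>>11)&0x7 = 0x0
cnt:18 @ bit 14 → (0x352bc2fd>>14)&0x3ffff = 0xd4af
mode signed 3b, MSB=0: value = 2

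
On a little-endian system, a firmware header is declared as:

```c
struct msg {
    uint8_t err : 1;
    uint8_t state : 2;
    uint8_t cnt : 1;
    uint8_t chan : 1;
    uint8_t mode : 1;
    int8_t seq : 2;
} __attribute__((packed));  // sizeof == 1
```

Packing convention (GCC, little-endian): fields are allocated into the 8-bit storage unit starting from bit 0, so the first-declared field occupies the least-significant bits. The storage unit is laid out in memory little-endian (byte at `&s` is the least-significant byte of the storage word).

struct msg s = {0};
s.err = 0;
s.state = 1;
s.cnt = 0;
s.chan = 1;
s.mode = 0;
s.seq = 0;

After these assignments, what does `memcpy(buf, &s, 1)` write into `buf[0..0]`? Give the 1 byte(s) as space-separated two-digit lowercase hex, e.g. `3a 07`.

err:1 = 0 → 0x0 << 0 → word 0x00
state:2 = 1 → 0x1 << 1 → word 0x02
cnt:1 = 0 → 0x0 << 3 → word 0x02
chan:1 = 1 → 0x1 << 4 → word 0x12
mode:1 = 0 → 0x0 << 5 → word 0x12
seq:2 = 0 → 0x0 << 6 → word 0x12
word = 0x12 → little-endian bytes:
  [0]=0x12

12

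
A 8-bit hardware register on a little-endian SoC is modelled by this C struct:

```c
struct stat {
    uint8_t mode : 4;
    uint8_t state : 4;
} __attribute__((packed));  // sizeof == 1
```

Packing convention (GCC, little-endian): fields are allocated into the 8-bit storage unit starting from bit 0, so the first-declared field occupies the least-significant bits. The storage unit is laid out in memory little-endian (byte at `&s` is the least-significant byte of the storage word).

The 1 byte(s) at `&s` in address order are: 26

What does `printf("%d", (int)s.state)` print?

[0]=0x26 (little-endian) → word 0x26
mode:4 @ bit 0 → (0x26>>0)&0xf = 0x6
state:4 @ bit 4 → (0x26>>4)&0xf = 0x2  ←

2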